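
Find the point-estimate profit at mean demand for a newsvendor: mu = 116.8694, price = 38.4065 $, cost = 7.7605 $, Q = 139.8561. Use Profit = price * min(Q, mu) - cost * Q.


Sales at mu = min(139.8561, 116.8694) = 116.8694
Revenue = 38.4065 * 116.8694 = 4488.5446
Total cost = 7.7605 * 139.8561 = 1085.3533
Profit = 4488.5446 - 1085.3533 = 3403.1913

3403.1913 $


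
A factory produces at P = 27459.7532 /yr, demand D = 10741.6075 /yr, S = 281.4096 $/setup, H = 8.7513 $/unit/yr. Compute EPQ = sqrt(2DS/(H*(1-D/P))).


1 - D/P = 1 - 0.3912 = 0.6088
H*(1-D/P) = 5.3280
2DS = 6045582.9399
EPQ = sqrt(1134681.9216) = 1065.2145

1065.2145 units


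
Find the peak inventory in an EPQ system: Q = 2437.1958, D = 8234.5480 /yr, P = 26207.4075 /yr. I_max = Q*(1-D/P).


D/P = 0.3142
1 - D/P = 0.6858
I_max = 2437.1958 * 0.6858 = 1671.4121

1671.4121 units


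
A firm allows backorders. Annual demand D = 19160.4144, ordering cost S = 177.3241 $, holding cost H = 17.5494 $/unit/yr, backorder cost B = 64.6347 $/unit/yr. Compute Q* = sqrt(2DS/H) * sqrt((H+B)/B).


sqrt(2DS/H) = 622.2576
sqrt((H+B)/B) = 1.1276
Q* = 622.2576 * 1.1276 = 701.6673

701.6673 units


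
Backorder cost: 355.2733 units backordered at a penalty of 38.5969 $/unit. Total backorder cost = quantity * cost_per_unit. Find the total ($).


Total = 355.2733 * 38.5969 = 13712.4480

13712.4480 $


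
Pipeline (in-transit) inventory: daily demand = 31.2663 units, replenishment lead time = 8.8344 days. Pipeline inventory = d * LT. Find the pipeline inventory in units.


Pipeline = 31.2663 * 8.8344 = 276.2190

276.2190 units


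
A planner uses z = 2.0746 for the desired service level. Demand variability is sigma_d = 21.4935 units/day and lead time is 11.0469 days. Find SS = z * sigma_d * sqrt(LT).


sqrt(LT) = sqrt(11.0469) = 3.3237
SS = 2.0746 * 21.4935 * 3.3237 = 148.2046

148.2046 units


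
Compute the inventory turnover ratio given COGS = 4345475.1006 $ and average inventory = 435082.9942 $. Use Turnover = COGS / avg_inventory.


Turnover = 4345475.1006 / 435082.9942 = 9.9877

9.9877


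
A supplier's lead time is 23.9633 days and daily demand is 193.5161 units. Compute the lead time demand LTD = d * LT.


LTD = 193.5161 * 23.9633 = 4637.2844

4637.2844 units


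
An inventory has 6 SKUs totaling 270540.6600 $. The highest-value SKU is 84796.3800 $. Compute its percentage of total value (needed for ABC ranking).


Top item = 84796.3800
Total = 270540.6600
Percentage = 84796.3800 / 270540.6600 * 100 = 31.3433

31.3433%


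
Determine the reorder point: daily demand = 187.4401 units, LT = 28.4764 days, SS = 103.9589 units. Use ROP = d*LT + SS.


d*LT = 187.4401 * 28.4764 = 5337.6193
ROP = 5337.6193 + 103.9589 = 5441.5782

5441.5782 units


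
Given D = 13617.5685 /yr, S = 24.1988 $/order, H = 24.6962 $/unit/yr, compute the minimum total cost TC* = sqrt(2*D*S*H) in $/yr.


2*D*S*H = 16276219.1219
TC* = sqrt(16276219.1219) = 4034.3796

4034.3796 $/yr


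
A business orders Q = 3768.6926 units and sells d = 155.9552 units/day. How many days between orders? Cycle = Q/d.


Cycle = 3768.6926 / 155.9552 = 24.1652

24.1652 days


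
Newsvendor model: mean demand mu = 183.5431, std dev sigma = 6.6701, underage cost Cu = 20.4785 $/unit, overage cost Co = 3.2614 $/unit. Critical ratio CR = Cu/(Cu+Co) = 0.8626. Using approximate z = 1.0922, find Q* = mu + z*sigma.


CR = Cu/(Cu+Co) = 20.4785/(20.4785+3.2614) = 0.8626
z = 1.0922
Q* = 183.5431 + 1.0922 * 6.6701 = 190.8282

190.8282 units


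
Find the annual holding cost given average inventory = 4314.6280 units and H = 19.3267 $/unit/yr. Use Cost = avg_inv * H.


Cost = 4314.6280 * 19.3267 = 83387.5210

83387.5210 $/yr


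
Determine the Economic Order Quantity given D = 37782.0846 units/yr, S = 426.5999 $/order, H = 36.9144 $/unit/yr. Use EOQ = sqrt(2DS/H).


2*D*S = 2 * 37782.0846 * 426.5999 = 32235667.0243
2*D*S/H = 873254.5301
EOQ = sqrt(873254.5301) = 934.4809

934.4809 units


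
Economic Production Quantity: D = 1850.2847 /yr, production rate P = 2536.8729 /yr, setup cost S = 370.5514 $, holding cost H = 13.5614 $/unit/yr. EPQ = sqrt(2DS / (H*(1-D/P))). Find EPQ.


1 - D/P = 1 - 0.7294 = 0.2706
H*(1-D/P) = 3.6703
2DS = 1371251.1720
EPQ = sqrt(373606.8754) = 611.2339

611.2339 units


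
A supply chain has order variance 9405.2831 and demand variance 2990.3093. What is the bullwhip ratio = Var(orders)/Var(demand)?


BW = 9405.2831 / 2990.3093 = 3.1453

3.1453


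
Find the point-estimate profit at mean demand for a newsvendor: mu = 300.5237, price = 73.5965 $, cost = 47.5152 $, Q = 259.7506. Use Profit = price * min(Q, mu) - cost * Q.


Sales at mu = min(259.7506, 300.5237) = 259.7506
Revenue = 73.5965 * 259.7506 = 19116.7350
Total cost = 47.5152 * 259.7506 = 12342.1017
Profit = 19116.7350 - 12342.1017 = 6774.6333

6774.6333 $


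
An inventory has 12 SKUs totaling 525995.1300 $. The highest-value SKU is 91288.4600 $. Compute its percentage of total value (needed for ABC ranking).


Top item = 91288.4600
Total = 525995.1300
Percentage = 91288.4600 / 525995.1300 * 100 = 17.3554

17.3554%


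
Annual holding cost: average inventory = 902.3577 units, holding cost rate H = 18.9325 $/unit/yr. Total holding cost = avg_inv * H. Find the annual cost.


Cost = 902.3577 * 18.9325 = 17083.8872

17083.8872 $/yr


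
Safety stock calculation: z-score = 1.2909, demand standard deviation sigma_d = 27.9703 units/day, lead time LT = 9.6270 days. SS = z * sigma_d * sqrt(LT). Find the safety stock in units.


sqrt(LT) = sqrt(9.6270) = 3.1027
SS = 1.2909 * 27.9703 * 3.1027 = 112.0302

112.0302 units


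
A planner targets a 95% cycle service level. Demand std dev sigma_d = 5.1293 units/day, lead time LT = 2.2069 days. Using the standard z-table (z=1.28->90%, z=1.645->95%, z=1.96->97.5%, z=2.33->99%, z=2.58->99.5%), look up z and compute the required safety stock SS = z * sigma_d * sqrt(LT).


From the table, SL = 95% corresponds to z = 1.645
sqrt(LT) = sqrt(2.2069) = 1.4856
SS = 1.645 * 5.1293 * 1.4856 = 12.5347

12.5347 units


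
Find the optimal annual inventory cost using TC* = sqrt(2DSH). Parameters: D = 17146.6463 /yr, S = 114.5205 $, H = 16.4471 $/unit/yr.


2*D*S*H = 64592449.3735
TC* = sqrt(64592449.3735) = 8036.9428

8036.9428 $/yr


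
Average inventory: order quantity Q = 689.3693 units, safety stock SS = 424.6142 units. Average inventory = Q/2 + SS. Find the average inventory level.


Q/2 = 344.6846
Avg = 344.6846 + 424.6142 = 769.2988

769.2988 units


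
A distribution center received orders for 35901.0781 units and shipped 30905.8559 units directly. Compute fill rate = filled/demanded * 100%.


FR = 30905.8559 / 35901.0781 * 100 = 86.0861

86.0861%


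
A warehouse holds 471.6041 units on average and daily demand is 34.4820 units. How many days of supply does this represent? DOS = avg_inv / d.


DOS = 471.6041 / 34.4820 = 13.6768

13.6768 days


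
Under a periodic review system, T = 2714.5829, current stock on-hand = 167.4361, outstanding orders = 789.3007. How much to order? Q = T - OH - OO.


Inventory position = OH + OO = 167.4361 + 789.3007 = 956.7368
Q = 2714.5829 - 956.7368 = 1757.8461

1757.8461 units


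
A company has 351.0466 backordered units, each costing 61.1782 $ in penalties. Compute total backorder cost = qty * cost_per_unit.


Total = 351.0466 * 61.1782 = 21476.3991

21476.3991 $


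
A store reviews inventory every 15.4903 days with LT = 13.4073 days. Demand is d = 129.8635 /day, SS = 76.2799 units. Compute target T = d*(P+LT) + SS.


P + LT = 28.8976
d*(P+LT) = 129.8635 * 28.8976 = 3752.7435
T = 3752.7435 + 76.2799 = 3829.0234

3829.0234 units


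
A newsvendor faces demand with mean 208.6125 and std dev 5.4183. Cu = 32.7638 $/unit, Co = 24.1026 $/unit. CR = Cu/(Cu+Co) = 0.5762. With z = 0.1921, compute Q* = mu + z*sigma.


CR = Cu/(Cu+Co) = 32.7638/(32.7638+24.1026) = 0.5762
z = 0.1921
Q* = 208.6125 + 0.1921 * 5.4183 = 209.6534

209.6534 units


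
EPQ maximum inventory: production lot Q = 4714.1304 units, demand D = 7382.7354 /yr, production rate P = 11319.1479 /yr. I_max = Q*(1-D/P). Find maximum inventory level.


D/P = 0.6522
1 - D/P = 0.3478
I_max = 4714.1304 * 0.3478 = 1639.4133

1639.4133 units


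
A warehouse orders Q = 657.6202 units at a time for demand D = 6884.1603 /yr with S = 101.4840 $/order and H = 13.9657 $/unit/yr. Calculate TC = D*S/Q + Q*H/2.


Ordering cost = D*S/Q = 1062.3641
Holding cost = Q*H/2 = 4592.0632
TC = 1062.3641 + 4592.0632 = 5654.4274

5654.4274 $/yr


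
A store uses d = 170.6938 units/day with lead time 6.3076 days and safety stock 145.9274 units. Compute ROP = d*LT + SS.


d*LT = 170.6938 * 6.3076 = 1076.6682
ROP = 1076.6682 + 145.9274 = 1222.5956

1222.5956 units


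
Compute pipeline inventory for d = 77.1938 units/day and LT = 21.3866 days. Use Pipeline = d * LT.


Pipeline = 77.1938 * 21.3866 = 1650.9129

1650.9129 units


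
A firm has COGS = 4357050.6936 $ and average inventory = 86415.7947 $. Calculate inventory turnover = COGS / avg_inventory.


Turnover = 4357050.6936 / 86415.7947 = 50.4196

50.4196


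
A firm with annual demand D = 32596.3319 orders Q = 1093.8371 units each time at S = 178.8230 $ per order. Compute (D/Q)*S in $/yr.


Number of orders = D/Q = 29.8000
Cost = 29.8000 * 178.8230 = 5328.9232

5328.9232 $/yr


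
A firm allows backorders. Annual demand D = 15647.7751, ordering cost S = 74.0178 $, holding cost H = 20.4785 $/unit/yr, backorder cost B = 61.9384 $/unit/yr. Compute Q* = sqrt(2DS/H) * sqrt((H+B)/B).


sqrt(2DS/H) = 336.3259
sqrt((H+B)/B) = 1.1535
Q* = 336.3259 * 1.1535 = 387.9613

387.9613 units


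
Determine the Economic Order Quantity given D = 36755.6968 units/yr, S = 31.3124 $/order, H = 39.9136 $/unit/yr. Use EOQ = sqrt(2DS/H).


2*D*S = 2 * 36755.6968 * 31.3124 = 2301818.1610
2*D*S/H = 57670.0213
EOQ = sqrt(57670.0213) = 240.1458

240.1458 units


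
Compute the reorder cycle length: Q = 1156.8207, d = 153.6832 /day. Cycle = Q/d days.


Cycle = 1156.8207 / 153.6832 = 7.5273

7.5273 days


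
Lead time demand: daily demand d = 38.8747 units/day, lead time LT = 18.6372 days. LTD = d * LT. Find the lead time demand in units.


LTD = 38.8747 * 18.6372 = 724.5156

724.5156 units


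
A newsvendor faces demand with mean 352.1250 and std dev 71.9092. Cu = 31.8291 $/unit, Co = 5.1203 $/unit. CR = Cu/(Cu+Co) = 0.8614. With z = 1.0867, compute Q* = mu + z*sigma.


CR = Cu/(Cu+Co) = 31.8291/(31.8291+5.1203) = 0.8614
z = 1.0867
Q* = 352.1250 + 1.0867 * 71.9092 = 430.2687

430.2687 units


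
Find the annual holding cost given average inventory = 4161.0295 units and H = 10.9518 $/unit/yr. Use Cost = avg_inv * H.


Cost = 4161.0295 * 10.9518 = 45570.7629

45570.7629 $/yr


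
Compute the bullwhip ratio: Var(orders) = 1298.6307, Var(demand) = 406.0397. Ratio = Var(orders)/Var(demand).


BW = 1298.6307 / 406.0397 = 3.1983

3.1983


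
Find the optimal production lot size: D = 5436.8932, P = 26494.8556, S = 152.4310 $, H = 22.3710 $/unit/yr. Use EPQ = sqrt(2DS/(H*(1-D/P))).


1 - D/P = 1 - 0.2052 = 0.7948
H*(1-D/P) = 17.7803
2DS = 1657502.1347
EPQ = sqrt(93221.0327) = 305.3212

305.3212 units


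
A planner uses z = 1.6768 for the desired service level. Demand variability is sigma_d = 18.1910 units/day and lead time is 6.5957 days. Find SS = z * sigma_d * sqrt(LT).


sqrt(LT) = sqrt(6.5957) = 2.5682
SS = 1.6768 * 18.1910 * 2.5682 = 78.3372

78.3372 units


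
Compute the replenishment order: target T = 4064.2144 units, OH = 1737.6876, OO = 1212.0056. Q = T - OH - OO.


Inventory position = OH + OO = 1737.6876 + 1212.0056 = 2949.6932
Q = 4064.2144 - 2949.6932 = 1114.5212

1114.5212 units


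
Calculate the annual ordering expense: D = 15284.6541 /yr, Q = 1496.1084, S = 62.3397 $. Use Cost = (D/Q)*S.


Number of orders = D/Q = 10.2163
Cost = 10.2163 * 62.3397 = 636.8795

636.8795 $/yr


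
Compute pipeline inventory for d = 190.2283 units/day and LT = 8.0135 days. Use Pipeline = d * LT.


Pipeline = 190.2283 * 8.0135 = 1524.3945

1524.3945 units


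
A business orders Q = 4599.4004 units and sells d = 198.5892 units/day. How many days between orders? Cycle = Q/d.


Cycle = 4599.4004 / 198.5892 = 23.1604

23.1604 days


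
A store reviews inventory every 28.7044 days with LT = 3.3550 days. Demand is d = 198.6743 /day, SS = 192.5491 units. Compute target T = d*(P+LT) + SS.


P + LT = 32.0594
d*(P+LT) = 198.6743 * 32.0594 = 6369.3789
T = 6369.3789 + 192.5491 = 6561.9280

6561.9280 units


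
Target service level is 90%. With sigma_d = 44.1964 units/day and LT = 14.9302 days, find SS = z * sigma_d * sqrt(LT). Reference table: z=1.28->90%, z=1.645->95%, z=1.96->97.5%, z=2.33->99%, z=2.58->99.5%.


From the table, SL = 90% corresponds to z = 1.28
sqrt(LT) = sqrt(14.9302) = 3.8640
SS = 1.28 * 44.1964 * 3.8640 = 218.5897

218.5897 units


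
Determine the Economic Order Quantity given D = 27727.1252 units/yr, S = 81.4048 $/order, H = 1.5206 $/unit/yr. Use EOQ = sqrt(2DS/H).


2*D*S = 2 * 27727.1252 * 81.4048 = 4514242.1630
2*D*S/H = 2968724.2950
EOQ = sqrt(2968724.2950) = 1722.9986

1722.9986 units


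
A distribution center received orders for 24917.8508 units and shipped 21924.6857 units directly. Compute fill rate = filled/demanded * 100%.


FR = 21924.6857 / 24917.8508 * 100 = 87.9879

87.9879%


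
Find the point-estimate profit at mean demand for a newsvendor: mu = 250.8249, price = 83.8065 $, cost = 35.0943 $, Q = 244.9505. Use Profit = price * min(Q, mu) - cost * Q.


Sales at mu = min(244.9505, 250.8249) = 244.9505
Revenue = 83.8065 * 244.9505 = 20528.4441
Total cost = 35.0943 * 244.9505 = 8596.3663
Profit = 20528.4441 - 8596.3663 = 11932.0777

11932.0777 $


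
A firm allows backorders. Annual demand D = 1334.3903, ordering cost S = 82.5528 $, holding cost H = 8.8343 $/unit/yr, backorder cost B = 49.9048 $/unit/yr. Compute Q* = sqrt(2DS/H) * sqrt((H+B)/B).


sqrt(2DS/H) = 157.9197
sqrt((H+B)/B) = 1.0849
Q* = 157.9197 * 1.0849 = 171.3282

171.3282 units


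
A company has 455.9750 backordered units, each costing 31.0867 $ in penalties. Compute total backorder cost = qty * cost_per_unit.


Total = 455.9750 * 31.0867 = 14174.7580

14174.7580 $


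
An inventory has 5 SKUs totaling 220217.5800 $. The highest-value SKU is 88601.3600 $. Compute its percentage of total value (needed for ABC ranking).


Top item = 88601.3600
Total = 220217.5800
Percentage = 88601.3600 / 220217.5800 * 100 = 40.2336

40.2336%


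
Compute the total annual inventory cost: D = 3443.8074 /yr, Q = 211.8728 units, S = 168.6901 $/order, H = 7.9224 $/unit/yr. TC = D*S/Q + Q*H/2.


Ordering cost = D*S/Q = 2741.9103
Holding cost = Q*H/2 = 839.2705
TC = 2741.9103 + 839.2705 = 3581.1808

3581.1808 $/yr


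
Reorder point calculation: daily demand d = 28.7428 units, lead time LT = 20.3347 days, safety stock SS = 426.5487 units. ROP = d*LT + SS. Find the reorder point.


d*LT = 28.7428 * 20.3347 = 584.4762
ROP = 584.4762 + 426.5487 = 1011.0249

1011.0249 units


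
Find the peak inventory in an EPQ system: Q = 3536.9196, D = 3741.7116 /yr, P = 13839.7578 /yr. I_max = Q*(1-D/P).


D/P = 0.2704
1 - D/P = 0.7296
I_max = 3536.9196 * 0.7296 = 2580.6794

2580.6794 units


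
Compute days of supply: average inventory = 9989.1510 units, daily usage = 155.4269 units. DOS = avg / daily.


DOS = 9989.1510 / 155.4269 = 64.2691

64.2691 days


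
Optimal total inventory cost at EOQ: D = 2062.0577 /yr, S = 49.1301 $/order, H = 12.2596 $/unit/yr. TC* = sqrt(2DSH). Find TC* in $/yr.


2*D*S*H = 2484018.1094
TC* = sqrt(2484018.1094) = 1576.0768

1576.0768 $/yr


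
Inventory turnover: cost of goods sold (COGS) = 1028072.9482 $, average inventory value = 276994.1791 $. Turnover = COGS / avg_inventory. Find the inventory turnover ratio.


Turnover = 1028072.9482 / 276994.1791 = 3.7115

3.7115


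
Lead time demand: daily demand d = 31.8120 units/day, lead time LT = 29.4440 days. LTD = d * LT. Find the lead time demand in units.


LTD = 31.8120 * 29.4440 = 936.6725

936.6725 units


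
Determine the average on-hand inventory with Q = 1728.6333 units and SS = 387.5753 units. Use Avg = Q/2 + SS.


Q/2 = 864.3166
Avg = 864.3166 + 387.5753 = 1251.8919

1251.8919 units


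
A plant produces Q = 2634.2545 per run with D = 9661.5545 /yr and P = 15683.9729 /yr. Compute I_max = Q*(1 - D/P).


D/P = 0.6160
1 - D/P = 0.3840
I_max = 2634.2545 * 0.3840 = 1011.5156

1011.5156 units


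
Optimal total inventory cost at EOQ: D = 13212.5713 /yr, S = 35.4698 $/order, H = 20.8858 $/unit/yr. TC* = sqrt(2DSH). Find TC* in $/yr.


2*D*S*H = 19576145.9483
TC* = sqrt(19576145.9483) = 4424.4939

4424.4939 $/yr


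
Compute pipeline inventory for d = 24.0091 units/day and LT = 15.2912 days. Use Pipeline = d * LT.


Pipeline = 24.0091 * 15.2912 = 367.1279

367.1279 units


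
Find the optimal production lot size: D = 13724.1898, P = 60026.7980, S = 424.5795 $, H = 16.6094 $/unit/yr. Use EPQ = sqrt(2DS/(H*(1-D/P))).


1 - D/P = 1 - 0.2286 = 0.7714
H*(1-D/P) = 12.8119
2DS = 11654019.2864
EPQ = sqrt(909623.1621) = 953.7417

953.7417 units


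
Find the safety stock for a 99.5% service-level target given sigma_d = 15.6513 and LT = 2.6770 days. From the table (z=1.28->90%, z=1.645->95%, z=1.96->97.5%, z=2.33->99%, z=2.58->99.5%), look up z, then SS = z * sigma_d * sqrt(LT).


From the table, SL = 99.5% corresponds to z = 2.58
sqrt(LT) = sqrt(2.6770) = 1.6362
SS = 2.58 * 15.6513 * 1.6362 = 66.0685

66.0685 units


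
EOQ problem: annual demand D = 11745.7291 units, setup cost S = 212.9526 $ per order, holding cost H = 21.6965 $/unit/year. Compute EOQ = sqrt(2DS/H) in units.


2*D*S = 2 * 11745.7291 * 212.9526 = 5002567.1015
2*D*S/H = 230570.2349
EOQ = sqrt(230570.2349) = 480.1773

480.1773 units


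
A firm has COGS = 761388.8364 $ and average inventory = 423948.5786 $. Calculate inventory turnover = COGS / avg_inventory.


Turnover = 761388.8364 / 423948.5786 = 1.7959

1.7959


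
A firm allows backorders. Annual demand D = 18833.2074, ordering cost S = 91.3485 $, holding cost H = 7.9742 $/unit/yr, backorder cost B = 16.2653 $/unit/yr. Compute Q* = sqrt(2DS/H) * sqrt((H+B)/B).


sqrt(2DS/H) = 656.8774
sqrt((H+B)/B) = 1.2208
Q* = 656.8774 * 1.2208 = 801.8905

801.8905 units


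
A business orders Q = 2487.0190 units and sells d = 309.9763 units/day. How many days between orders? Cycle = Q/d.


Cycle = 2487.0190 / 309.9763 = 8.0233

8.0233 days


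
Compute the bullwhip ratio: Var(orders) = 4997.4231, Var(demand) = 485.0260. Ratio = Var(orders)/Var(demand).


BW = 4997.4231 / 485.0260 = 10.3034

10.3034


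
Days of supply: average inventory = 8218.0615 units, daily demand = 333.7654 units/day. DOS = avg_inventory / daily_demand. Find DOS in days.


DOS = 8218.0615 / 333.7654 = 24.6223

24.6223 days


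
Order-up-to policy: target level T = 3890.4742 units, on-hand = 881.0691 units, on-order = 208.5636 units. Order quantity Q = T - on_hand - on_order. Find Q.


Inventory position = OH + OO = 881.0691 + 208.5636 = 1089.6327
Q = 3890.4742 - 1089.6327 = 2800.8415

2800.8415 units


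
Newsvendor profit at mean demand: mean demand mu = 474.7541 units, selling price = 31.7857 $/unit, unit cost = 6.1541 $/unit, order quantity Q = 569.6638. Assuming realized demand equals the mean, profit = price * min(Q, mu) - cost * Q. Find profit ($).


Sales at mu = min(569.6638, 474.7541) = 474.7541
Revenue = 31.7857 * 474.7541 = 15090.3914
Total cost = 6.1541 * 569.6638 = 3505.7680
Profit = 15090.3914 - 3505.7680 = 11584.6234

11584.6234 $


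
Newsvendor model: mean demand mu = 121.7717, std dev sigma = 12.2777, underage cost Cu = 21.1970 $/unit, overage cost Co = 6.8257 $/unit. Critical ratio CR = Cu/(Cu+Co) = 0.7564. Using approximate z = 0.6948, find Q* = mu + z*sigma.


CR = Cu/(Cu+Co) = 21.1970/(21.1970+6.8257) = 0.7564
z = 0.6948
Q* = 121.7717 + 0.6948 * 12.2777 = 130.3022

130.3022 units


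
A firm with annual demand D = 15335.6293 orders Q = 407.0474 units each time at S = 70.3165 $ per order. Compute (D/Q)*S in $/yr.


Number of orders = D/Q = 37.6753
Cost = 37.6753 * 70.3165 = 2649.1946

2649.1946 $/yr


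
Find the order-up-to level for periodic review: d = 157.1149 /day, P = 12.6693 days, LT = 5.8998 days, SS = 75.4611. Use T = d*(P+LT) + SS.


P + LT = 18.5691
d*(P+LT) = 157.1149 * 18.5691 = 2917.4823
T = 2917.4823 + 75.4611 = 2992.9434

2992.9434 units


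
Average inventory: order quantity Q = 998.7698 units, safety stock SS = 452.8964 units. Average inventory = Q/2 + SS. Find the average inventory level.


Q/2 = 499.3849
Avg = 499.3849 + 452.8964 = 952.2813

952.2813 units


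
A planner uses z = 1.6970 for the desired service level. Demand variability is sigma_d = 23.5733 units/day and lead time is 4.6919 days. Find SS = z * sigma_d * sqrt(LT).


sqrt(LT) = sqrt(4.6919) = 2.1661
SS = 1.6970 * 23.5733 * 2.1661 = 86.6516

86.6516 units


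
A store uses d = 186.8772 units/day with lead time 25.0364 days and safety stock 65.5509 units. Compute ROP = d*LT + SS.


d*LT = 186.8772 * 25.0364 = 4678.7323
ROP = 4678.7323 + 65.5509 = 4744.2832

4744.2832 units


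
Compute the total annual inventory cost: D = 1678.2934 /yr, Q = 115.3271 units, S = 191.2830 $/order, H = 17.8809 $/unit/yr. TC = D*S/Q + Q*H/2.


Ordering cost = D*S/Q = 2783.6389
Holding cost = Q*H/2 = 1031.0762
TC = 2783.6389 + 1031.0762 = 3814.7150

3814.7150 $/yr


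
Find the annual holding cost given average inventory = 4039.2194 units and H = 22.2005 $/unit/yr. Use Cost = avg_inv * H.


Cost = 4039.2194 * 22.2005 = 89672.6903

89672.6903 $/yr


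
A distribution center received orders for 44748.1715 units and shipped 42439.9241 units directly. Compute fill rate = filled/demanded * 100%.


FR = 42439.9241 / 44748.1715 * 100 = 94.8417

94.8417%


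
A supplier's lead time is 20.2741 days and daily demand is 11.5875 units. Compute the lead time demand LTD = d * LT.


LTD = 11.5875 * 20.2741 = 234.9261

234.9261 units


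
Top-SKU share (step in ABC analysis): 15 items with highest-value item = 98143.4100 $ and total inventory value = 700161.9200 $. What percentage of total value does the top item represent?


Top item = 98143.4100
Total = 700161.9200
Percentage = 98143.4100 / 700161.9200 * 100 = 14.0172

14.0172%


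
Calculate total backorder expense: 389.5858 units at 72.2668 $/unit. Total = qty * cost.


Total = 389.5858 * 72.2668 = 28154.1191

28154.1191 $


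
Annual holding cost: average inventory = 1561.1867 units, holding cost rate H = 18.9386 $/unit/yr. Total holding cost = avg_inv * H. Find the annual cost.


Cost = 1561.1867 * 18.9386 = 29566.6904

29566.6904 $/yr


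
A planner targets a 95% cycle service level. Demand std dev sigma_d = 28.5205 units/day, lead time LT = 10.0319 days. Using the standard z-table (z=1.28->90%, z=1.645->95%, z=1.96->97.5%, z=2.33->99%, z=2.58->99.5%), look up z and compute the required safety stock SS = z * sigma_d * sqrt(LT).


From the table, SL = 95% corresponds to z = 1.645
sqrt(LT) = sqrt(10.0319) = 3.1673
SS = 1.645 * 28.5205 * 3.1673 = 148.5986

148.5986 units


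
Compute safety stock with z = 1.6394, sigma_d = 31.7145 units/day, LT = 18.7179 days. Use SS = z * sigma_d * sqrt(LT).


sqrt(LT) = sqrt(18.7179) = 4.3264
SS = 1.6394 * 31.7145 * 4.3264 = 224.9424

224.9424 units


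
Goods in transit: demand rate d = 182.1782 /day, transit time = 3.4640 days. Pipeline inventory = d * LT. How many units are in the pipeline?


Pipeline = 182.1782 * 3.4640 = 631.0653

631.0653 units


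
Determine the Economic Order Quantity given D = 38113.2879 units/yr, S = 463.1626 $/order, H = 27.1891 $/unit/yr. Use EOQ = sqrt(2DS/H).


2*D*S = 2 * 38113.2879 * 463.1626 = 35305299.0366
2*D*S/H = 1298509.2937
EOQ = sqrt(1298509.2937) = 1139.5215

1139.5215 units


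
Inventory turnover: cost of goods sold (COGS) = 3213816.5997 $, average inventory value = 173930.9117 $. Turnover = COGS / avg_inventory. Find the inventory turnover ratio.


Turnover = 3213816.5997 / 173930.9117 = 18.4775

18.4775


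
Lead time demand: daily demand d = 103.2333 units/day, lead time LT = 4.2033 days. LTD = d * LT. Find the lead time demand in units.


LTD = 103.2333 * 4.2033 = 433.9205

433.9205 units


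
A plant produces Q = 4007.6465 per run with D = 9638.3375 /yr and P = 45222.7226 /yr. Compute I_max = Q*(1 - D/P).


D/P = 0.2131
1 - D/P = 0.7869
I_max = 4007.6465 * 0.7869 = 3153.4952

3153.4952 units


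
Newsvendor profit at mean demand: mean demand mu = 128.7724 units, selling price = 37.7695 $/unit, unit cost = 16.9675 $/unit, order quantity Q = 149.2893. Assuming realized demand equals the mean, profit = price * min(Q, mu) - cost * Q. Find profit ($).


Sales at mu = min(149.2893, 128.7724) = 128.7724
Revenue = 37.7695 * 128.7724 = 4863.6692
Total cost = 16.9675 * 149.2893 = 2533.0662
Profit = 4863.6692 - 2533.0662 = 2330.6030

2330.6030 $


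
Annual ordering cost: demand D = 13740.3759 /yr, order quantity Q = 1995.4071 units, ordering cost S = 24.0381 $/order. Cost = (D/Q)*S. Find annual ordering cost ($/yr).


Number of orders = D/Q = 6.8860
Cost = 6.8860 * 24.0381 = 165.5264

165.5264 $/yr


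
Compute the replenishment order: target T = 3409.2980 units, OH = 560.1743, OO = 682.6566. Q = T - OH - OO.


Inventory position = OH + OO = 560.1743 + 682.6566 = 1242.8309
Q = 3409.2980 - 1242.8309 = 2166.4671

2166.4671 units


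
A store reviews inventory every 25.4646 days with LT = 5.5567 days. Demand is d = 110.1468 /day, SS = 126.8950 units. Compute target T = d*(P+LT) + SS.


P + LT = 31.0213
d*(P+LT) = 110.1468 * 31.0213 = 3416.8969
T = 3416.8969 + 126.8950 = 3543.7919

3543.7919 units


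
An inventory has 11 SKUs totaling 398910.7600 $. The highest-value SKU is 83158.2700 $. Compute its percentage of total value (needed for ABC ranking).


Top item = 83158.2700
Total = 398910.7600
Percentage = 83158.2700 / 398910.7600 * 100 = 20.8463

20.8463%


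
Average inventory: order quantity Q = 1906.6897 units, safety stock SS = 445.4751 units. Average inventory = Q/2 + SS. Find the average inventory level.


Q/2 = 953.3448
Avg = 953.3448 + 445.4751 = 1398.8200

1398.8200 units


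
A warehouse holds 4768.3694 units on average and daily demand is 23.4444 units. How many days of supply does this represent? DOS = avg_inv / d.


DOS = 4768.3694 / 23.4444 = 203.3905

203.3905 days


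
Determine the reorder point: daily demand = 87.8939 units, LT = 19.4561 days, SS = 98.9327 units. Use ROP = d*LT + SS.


d*LT = 87.8939 * 19.4561 = 1710.0725
ROP = 1710.0725 + 98.9327 = 1809.0052

1809.0052 units


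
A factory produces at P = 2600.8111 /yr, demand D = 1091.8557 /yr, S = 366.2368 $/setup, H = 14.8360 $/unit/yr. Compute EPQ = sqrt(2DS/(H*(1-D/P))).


1 - D/P = 1 - 0.4198 = 0.5802
H*(1-D/P) = 8.6076
2DS = 799755.4753
EPQ = sqrt(92912.2129) = 304.8150

304.8150 units


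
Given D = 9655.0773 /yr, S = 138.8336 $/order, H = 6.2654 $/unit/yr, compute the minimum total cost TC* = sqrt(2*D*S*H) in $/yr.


2*D*S*H = 16796900.0815
TC* = sqrt(16796900.0815) = 4098.4021

4098.4021 $/yr


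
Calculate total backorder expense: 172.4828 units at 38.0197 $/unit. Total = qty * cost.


Total = 172.4828 * 38.0197 = 6557.7443

6557.7443 $


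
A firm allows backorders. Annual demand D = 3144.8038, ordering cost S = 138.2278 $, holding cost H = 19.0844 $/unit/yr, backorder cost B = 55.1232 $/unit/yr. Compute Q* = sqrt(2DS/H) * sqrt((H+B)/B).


sqrt(2DS/H) = 213.4373
sqrt((H+B)/B) = 1.1603
Q* = 213.4373 * 1.1603 = 247.6437

247.6437 units


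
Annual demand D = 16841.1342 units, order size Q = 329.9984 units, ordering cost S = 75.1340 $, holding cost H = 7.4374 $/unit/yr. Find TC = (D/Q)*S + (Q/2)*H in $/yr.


Ordering cost = D*S/Q = 3834.3876
Holding cost = Q*H/2 = 1227.1651
TC = 3834.3876 + 1227.1651 = 5061.5527

5061.5527 $/yr


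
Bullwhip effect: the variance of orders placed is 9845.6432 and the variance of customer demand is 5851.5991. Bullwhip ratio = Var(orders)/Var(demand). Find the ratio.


BW = 9845.6432 / 5851.5991 = 1.6826

1.6826


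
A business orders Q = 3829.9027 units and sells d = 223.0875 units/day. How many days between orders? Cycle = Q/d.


Cycle = 3829.9027 / 223.0875 = 17.1677

17.1677 days


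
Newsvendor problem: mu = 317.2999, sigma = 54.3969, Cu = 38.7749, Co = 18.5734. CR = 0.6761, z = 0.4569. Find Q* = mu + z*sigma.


CR = Cu/(Cu+Co) = 38.7749/(38.7749+18.5734) = 0.6761
z = 0.4569
Q* = 317.2999 + 0.4569 * 54.3969 = 342.1538

342.1538 units


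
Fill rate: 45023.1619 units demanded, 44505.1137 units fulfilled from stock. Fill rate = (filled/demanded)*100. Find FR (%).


FR = 44505.1137 / 45023.1619 * 100 = 98.8494

98.8494%


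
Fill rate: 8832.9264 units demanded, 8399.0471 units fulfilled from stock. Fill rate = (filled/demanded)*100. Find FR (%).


FR = 8399.0471 / 8832.9264 * 100 = 95.0879

95.0879%


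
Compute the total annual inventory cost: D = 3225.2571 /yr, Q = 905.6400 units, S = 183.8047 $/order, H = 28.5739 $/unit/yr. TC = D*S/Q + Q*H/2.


Ordering cost = D*S/Q = 654.5840
Holding cost = Q*H/2 = 12938.8334
TC = 654.5840 + 12938.8334 = 13593.4174

13593.4174 $/yr


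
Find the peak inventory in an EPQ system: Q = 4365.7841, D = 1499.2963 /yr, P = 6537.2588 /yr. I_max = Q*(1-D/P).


D/P = 0.2293
1 - D/P = 0.7707
I_max = 4365.7841 * 0.7707 = 3364.5075

3364.5075 units


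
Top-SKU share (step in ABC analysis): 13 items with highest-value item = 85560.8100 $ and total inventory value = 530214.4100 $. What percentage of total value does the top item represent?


Top item = 85560.8100
Total = 530214.4100
Percentage = 85560.8100 / 530214.4100 * 100 = 16.1370

16.1370%


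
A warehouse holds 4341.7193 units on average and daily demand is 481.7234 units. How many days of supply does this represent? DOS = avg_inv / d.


DOS = 4341.7193 / 481.7234 = 9.0129

9.0129 days


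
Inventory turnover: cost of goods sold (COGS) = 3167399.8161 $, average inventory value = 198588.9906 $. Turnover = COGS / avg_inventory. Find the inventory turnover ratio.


Turnover = 3167399.8161 / 198588.9906 = 15.9495

15.9495


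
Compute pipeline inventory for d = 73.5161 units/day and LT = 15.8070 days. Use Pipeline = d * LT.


Pipeline = 73.5161 * 15.8070 = 1162.0690

1162.0690 units


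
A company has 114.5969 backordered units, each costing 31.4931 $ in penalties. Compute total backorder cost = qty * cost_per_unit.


Total = 114.5969 * 31.4931 = 3609.0116

3609.0116 $


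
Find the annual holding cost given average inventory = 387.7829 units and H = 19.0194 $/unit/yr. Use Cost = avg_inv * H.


Cost = 387.7829 * 19.0194 = 7375.3981

7375.3981 $/yr


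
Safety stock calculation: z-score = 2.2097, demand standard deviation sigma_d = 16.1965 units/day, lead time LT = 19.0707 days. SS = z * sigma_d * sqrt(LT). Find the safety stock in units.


sqrt(LT) = sqrt(19.0707) = 4.3670
SS = 2.2097 * 16.1965 * 4.3670 = 156.2924

156.2924 units


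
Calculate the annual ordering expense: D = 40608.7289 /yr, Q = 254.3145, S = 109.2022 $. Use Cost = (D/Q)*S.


Number of orders = D/Q = 159.6792
Cost = 159.6792 * 109.2022 = 17437.3169

17437.3169 $/yr


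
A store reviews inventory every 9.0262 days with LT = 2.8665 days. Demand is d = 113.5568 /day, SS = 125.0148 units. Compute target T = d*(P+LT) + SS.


P + LT = 11.8927
d*(P+LT) = 113.5568 * 11.8927 = 1350.4970
T = 1350.4970 + 125.0148 = 1475.5118

1475.5118 units


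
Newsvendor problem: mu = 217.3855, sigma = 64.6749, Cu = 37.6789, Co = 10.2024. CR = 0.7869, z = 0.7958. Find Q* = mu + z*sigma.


CR = Cu/(Cu+Co) = 37.6789/(37.6789+10.2024) = 0.7869
z = 0.7958
Q* = 217.3855 + 0.7958 * 64.6749 = 268.8538

268.8538 units


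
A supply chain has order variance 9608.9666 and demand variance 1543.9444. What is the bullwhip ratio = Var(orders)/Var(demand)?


BW = 9608.9666 / 1543.9444 = 6.2236

6.2236


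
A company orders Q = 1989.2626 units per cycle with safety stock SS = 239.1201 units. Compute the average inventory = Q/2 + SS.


Q/2 = 994.6313
Avg = 994.6313 + 239.1201 = 1233.7514

1233.7514 units


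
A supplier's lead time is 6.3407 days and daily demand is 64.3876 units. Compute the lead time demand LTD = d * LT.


LTD = 64.3876 * 6.3407 = 408.2625

408.2625 units


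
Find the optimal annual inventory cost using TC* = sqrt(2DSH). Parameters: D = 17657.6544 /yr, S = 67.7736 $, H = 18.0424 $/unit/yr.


2*D*S*H = 43183503.1187
TC* = sqrt(43183503.1187) = 6571.4156

6571.4156 $/yr


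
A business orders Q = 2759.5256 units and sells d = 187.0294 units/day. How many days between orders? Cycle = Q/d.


Cycle = 2759.5256 / 187.0294 = 14.7545

14.7545 days


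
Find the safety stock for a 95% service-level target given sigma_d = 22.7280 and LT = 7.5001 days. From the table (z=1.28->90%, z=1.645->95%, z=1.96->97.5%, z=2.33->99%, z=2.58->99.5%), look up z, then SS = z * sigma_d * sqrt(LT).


From the table, SL = 95% corresponds to z = 1.645
sqrt(LT) = sqrt(7.5001) = 2.7386
SS = 1.645 * 22.7280 * 2.7386 = 102.3907

102.3907 units


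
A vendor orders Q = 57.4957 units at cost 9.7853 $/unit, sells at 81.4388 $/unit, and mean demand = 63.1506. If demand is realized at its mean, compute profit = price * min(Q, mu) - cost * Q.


Sales at mu = min(57.4957, 63.1506) = 57.4957
Revenue = 81.4388 * 57.4957 = 4682.3808
Total cost = 9.7853 * 57.4957 = 562.6127
Profit = 4682.3808 - 562.6127 = 4119.7681

4119.7681 $


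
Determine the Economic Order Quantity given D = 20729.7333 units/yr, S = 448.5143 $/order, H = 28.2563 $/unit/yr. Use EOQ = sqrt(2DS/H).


2*D*S = 2 * 20729.7333 * 448.5143 = 18595163.6405
2*D*S/H = 658089.1214
EOQ = sqrt(658089.1214) = 811.2269

811.2269 units


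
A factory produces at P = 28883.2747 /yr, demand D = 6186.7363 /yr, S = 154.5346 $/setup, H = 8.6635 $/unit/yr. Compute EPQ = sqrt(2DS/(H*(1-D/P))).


1 - D/P = 1 - 0.2142 = 0.7858
H*(1-D/P) = 6.8078
2DS = 1912129.6389
EPQ = sqrt(280873.4955) = 529.9750

529.9750 units


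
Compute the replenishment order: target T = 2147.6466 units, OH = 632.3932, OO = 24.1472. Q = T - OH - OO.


Inventory position = OH + OO = 632.3932 + 24.1472 = 656.5404
Q = 2147.6466 - 656.5404 = 1491.1062

1491.1062 units


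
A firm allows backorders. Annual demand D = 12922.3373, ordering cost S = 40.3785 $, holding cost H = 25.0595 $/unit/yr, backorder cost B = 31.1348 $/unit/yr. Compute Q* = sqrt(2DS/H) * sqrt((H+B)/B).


sqrt(2DS/H) = 204.0678
sqrt((H+B)/B) = 1.3435
Q* = 204.0678 * 1.3435 = 274.1558

274.1558 units


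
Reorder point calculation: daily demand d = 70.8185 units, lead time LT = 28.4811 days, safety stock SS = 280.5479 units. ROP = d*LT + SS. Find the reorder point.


d*LT = 70.8185 * 28.4811 = 2016.9888
ROP = 2016.9888 + 280.5479 = 2297.5367

2297.5367 units


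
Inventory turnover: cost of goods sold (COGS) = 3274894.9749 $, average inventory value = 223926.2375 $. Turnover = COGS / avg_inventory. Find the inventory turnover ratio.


Turnover = 3274894.9749 / 223926.2375 = 14.6249

14.6249


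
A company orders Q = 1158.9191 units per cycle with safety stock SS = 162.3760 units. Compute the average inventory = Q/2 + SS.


Q/2 = 579.4596
Avg = 579.4596 + 162.3760 = 741.8356

741.8356 units


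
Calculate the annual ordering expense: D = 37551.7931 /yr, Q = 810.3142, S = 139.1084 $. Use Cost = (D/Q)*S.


Number of orders = D/Q = 46.3423
Cost = 46.3423 * 139.1084 = 6446.5979

6446.5979 $/yr


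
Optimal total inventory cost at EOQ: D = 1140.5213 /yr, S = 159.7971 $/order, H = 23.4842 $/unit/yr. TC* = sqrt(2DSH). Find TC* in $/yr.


2*D*S*H = 8560084.6596
TC* = sqrt(8560084.6596) = 2925.7622

2925.7622 $/yr


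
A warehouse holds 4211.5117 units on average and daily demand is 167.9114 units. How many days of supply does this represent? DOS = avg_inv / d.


DOS = 4211.5117 / 167.9114 = 25.0817

25.0817 days


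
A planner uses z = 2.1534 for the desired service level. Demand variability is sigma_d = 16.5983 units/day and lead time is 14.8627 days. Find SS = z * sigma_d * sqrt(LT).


sqrt(LT) = sqrt(14.8627) = 3.8552
SS = 2.1534 * 16.5983 * 3.8552 = 137.7962

137.7962 units


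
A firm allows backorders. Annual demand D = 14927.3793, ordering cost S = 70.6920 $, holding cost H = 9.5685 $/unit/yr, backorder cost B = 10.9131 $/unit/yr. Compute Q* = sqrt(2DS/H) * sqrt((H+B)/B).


sqrt(2DS/H) = 469.6453
sqrt((H+B)/B) = 1.3700
Q* = 469.6453 * 1.3700 = 643.3953

643.3953 units


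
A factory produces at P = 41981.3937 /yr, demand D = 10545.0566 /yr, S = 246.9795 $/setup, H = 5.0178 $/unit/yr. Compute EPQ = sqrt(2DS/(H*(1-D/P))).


1 - D/P = 1 - 0.2512 = 0.7488
H*(1-D/P) = 3.7574
2DS = 5208825.6131
EPQ = sqrt(1386281.3664) = 1177.4045

1177.4045 units


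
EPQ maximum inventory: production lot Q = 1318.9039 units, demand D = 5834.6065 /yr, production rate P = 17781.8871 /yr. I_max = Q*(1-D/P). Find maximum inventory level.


D/P = 0.3281
1 - D/P = 0.6719
I_max = 1318.9039 * 0.6719 = 886.1441

886.1441 units


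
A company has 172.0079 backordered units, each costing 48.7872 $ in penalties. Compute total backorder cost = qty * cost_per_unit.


Total = 172.0079 * 48.7872 = 8391.7838

8391.7838 $


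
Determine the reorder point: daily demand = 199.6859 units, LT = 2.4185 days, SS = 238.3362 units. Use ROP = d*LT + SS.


d*LT = 199.6859 * 2.4185 = 482.9403
ROP = 482.9403 + 238.3362 = 721.2765

721.2765 units


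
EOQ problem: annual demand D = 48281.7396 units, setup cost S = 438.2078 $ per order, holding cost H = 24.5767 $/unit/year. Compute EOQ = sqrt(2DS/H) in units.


2*D*S = 2 * 48281.7396 * 438.2078 = 42314869.7806
2*D*S/H = 1721747.4185
EOQ = sqrt(1721747.4185) = 1312.1537

1312.1537 units


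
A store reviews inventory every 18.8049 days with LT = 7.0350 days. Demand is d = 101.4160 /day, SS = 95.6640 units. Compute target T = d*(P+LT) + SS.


P + LT = 25.8399
d*(P+LT) = 101.4160 * 25.8399 = 2620.5793
T = 2620.5793 + 95.6640 = 2716.2433

2716.2433 units


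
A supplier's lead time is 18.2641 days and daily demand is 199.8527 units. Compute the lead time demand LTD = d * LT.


LTD = 199.8527 * 18.2641 = 3650.1297

3650.1297 units


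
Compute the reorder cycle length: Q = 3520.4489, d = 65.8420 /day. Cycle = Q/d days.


Cycle = 3520.4489 / 65.8420 = 53.4681

53.4681 days


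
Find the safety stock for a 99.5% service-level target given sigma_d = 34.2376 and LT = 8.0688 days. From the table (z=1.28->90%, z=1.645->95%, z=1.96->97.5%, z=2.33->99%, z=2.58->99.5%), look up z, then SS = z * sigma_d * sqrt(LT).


From the table, SL = 99.5% corresponds to z = 2.58
sqrt(LT) = sqrt(8.0688) = 2.8406
SS = 2.58 * 34.2376 * 2.8406 = 250.9155

250.9155 units


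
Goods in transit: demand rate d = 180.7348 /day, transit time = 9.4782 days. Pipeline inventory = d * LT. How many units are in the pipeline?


Pipeline = 180.7348 * 9.4782 = 1713.0406

1713.0406 units


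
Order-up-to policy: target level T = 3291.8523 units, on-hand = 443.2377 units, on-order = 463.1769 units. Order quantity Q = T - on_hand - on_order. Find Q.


Inventory position = OH + OO = 443.2377 + 463.1769 = 906.4146
Q = 3291.8523 - 906.4146 = 2385.4377

2385.4377 units


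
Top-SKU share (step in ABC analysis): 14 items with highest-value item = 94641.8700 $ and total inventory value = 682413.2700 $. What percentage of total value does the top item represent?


Top item = 94641.8700
Total = 682413.2700
Percentage = 94641.8700 / 682413.2700 * 100 = 13.8687

13.8687%
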